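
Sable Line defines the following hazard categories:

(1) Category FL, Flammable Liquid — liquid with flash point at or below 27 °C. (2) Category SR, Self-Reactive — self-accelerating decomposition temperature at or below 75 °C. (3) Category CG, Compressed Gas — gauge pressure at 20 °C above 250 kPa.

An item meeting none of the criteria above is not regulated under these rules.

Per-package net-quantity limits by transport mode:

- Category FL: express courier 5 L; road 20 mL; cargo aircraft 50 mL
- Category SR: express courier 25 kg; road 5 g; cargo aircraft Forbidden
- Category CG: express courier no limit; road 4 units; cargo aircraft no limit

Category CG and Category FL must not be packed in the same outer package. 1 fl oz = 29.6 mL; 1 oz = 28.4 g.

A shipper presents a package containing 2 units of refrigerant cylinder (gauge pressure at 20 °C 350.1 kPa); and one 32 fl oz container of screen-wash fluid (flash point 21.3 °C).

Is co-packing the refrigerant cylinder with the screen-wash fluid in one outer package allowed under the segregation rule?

The refrigerant cylinder has gauge pressure at 20 °C 350.1 kPa, which is > 250 kPa, so it is Category CG (Compressed Gas).
Flash point 21.3 °C meets the Category FL criterion (Flammable Liquid), so the screen-wash fluid is Category FL.
Category CG and Category FL may not share an outer package.

No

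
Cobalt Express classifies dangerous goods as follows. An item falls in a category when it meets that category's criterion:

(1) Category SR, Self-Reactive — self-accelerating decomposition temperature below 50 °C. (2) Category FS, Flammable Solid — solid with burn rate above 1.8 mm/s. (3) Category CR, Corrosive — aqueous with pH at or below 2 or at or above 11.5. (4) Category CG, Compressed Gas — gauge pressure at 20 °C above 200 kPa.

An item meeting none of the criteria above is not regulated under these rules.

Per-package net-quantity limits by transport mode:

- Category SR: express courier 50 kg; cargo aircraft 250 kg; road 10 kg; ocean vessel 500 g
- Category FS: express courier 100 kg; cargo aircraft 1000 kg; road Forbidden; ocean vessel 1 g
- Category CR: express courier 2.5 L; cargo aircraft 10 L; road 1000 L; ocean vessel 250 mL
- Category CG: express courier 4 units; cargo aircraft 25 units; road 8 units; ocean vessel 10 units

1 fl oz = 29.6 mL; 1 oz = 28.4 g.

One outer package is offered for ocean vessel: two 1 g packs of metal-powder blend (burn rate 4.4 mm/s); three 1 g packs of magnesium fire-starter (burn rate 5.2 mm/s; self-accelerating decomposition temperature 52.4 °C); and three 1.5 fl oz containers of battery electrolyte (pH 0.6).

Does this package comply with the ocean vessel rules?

No

With burn rate 4.4 mm/s (> 1.8 mm/s), the metal-powder blend falls in Category FS.
Magnesium fire-starter: burn rate 5.2 mm/s > 1.8 mm/s → Category FS (Flammable Solid).
The battery electrolyte has pH 0.6, which is ≤ 2, so it is Category CR (Corrosive).
Category FS net quantity: (two 1 g packs = 2 g) + (three 1 g packs = 3 g) = 5 g.
That exceeds the Category FS ocean vessel limit of 1 g.
Category CR quantity: three 1.5 fl oz containers = 133.2 mL.
That is within the Category CR ocean vessel limit of 250 mL.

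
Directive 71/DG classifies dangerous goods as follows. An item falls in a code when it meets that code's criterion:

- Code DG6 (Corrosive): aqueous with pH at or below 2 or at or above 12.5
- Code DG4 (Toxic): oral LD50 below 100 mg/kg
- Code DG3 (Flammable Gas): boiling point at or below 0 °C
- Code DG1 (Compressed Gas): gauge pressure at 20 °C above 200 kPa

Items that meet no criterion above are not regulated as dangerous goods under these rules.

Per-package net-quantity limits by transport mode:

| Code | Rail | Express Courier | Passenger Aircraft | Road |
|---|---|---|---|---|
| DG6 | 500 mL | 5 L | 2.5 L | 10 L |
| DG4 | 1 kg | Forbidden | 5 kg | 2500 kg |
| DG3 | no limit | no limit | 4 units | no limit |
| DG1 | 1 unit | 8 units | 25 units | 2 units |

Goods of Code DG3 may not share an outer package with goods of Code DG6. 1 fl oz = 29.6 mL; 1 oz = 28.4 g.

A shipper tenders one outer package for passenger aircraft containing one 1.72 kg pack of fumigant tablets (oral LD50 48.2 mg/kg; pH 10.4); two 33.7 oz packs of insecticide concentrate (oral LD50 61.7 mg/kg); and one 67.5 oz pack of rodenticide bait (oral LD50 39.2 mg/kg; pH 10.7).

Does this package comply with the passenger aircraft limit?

The fumigant tablets have oral LD50 48.2 mg/kg, which is < 100 mg/kg, so they are Code DG4 (Toxic).
Oral LD50 61.7 mg/kg meets the Code DG4 criterion (Toxic), so the insecticide concentrate is Code DG4.
The rodenticide bait has oral LD50 39.2 mg/kg, which is < 100 mg/kg, so it is Code DG4 (Toxic).
Code DG4 net quantity: 1.72 kg + (two 33.7 oz packs = 1914.16 g) + (one 67.5 oz pack = 1.917 kg) = 5551.16 g.
5551.16 g exceeds the passenger aircraft limit of 5 kg for Code DG4.

No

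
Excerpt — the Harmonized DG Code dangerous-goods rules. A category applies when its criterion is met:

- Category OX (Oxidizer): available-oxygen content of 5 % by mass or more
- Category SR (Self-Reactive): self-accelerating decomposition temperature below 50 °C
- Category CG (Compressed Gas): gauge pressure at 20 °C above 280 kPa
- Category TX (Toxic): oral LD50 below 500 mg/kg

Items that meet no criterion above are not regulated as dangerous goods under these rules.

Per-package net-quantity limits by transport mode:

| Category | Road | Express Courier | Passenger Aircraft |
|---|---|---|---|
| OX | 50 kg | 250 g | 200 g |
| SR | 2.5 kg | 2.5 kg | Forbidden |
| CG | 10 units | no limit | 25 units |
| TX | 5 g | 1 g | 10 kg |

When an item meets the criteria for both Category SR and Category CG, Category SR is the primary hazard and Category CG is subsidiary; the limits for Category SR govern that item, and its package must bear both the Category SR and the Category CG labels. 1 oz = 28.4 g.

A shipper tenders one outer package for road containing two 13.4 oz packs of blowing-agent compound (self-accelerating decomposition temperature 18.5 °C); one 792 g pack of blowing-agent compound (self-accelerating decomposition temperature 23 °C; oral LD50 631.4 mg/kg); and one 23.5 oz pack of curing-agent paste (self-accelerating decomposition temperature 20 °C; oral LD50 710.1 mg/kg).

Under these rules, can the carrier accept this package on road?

Yes

Self-accelerating decomposition temperature 18.5 °C meets the Category SR criterion (Self-Reactive), so the blowing-agent compound is Category SR.
Blowing-agent compound: self-accelerating decomposition temperature 23 °C < 50 °C → Category SR (Self-Reactive).
The curing-agent paste has self-accelerating decomposition temperature 20 °C, which is < 50 °C, so it is Category SR (Self-Reactive).
Category SR net quantity: (two 13.4 oz packs = 761.12 g) + 792 g + (one 23.5 oz pack = 667.4 g) = 2220.52 g.
2220.52 g is within the road limit of 2.5 kg for Category SR.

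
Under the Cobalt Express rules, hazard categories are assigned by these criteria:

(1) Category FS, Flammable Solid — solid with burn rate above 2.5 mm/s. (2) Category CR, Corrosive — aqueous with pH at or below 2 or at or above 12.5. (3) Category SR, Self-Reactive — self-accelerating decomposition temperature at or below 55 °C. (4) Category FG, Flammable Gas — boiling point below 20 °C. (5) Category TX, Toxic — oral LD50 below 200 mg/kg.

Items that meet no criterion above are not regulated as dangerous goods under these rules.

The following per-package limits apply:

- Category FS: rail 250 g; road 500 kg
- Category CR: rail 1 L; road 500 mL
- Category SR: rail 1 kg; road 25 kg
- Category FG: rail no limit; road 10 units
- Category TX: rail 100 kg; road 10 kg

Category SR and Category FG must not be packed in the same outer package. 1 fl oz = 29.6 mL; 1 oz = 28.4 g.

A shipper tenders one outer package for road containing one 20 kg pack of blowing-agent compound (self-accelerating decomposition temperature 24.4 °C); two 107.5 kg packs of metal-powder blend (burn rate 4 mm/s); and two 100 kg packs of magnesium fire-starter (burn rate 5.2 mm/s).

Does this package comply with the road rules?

Yes

Blowing-agent compound: self-accelerating decomposition temperature 24.4 °C ≤ 55 °C → Category SR (Self-Reactive).
The metal-powder blend has burn rate 4 mm/s, which is > 2.5 mm/s, so it is Category FS (Flammable Solid).
With burn rate 5.2 mm/s (> 2.5 mm/s), the magnesium fire-starter falls in Category FS.
Category FS net quantity: (two 107.5 kg packs = 215 kg) + (two 100 kg packs = 200 kg) = 415 kg.
415 kg ≤ 500 kg (road limit, Category FS) — within limit.
Category SR quantity: 20 kg.
20 kg is within the road limit of 25 kg for Category SR.
The segregation rule (Category SR with Category FG) does not apply to Category FS with Category SR.
Every hazard category is within its road limit and no segregation rule is violated.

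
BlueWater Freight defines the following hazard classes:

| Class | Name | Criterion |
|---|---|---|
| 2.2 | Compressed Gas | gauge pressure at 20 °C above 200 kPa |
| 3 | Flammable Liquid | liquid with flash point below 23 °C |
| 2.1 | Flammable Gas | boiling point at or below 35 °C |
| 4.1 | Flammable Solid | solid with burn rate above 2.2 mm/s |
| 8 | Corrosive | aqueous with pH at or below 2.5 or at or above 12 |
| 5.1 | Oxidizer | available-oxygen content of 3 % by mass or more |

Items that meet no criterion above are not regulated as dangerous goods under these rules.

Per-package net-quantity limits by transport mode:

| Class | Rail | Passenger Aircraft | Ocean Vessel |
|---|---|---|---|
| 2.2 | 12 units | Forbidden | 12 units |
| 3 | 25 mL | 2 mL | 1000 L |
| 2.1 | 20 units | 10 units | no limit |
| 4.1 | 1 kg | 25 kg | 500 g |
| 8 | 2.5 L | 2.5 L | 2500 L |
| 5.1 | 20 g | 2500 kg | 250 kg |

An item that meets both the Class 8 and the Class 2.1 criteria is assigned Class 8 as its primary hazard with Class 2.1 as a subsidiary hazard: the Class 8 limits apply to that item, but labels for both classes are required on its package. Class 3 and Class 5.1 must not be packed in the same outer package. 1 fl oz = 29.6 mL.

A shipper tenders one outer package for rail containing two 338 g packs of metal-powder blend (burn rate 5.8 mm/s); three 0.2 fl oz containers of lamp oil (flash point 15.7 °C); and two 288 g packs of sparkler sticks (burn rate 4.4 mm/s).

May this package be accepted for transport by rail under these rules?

Metal-powder blend: burn rate 5.8 mm/s > 2.2 mm/s → Class 4.1 (Flammable Solid).
With flash point 15.7 °C (< 23 °C), the lamp oil falls in Class 3.
Sparkler sticks: burn rate 4.4 mm/s > 2.2 mm/s → Class 4.1 (Flammable Solid).
Class 4.1 net quantity: (two 338 g packs = 676 g) + (two 288 g packs = 576 g) = 1.252 kg.
That exceeds the Class 4.1 rail limit of 1 kg.
Class 3 quantity: three 0.2 fl oz containers = 17.76 mL.
17.76 mL is within the rail limit of 25 mL for Class 3.
The segregation rule (Class 3 with Class 5.1) does not apply to Class 4.1 with Class 3.

No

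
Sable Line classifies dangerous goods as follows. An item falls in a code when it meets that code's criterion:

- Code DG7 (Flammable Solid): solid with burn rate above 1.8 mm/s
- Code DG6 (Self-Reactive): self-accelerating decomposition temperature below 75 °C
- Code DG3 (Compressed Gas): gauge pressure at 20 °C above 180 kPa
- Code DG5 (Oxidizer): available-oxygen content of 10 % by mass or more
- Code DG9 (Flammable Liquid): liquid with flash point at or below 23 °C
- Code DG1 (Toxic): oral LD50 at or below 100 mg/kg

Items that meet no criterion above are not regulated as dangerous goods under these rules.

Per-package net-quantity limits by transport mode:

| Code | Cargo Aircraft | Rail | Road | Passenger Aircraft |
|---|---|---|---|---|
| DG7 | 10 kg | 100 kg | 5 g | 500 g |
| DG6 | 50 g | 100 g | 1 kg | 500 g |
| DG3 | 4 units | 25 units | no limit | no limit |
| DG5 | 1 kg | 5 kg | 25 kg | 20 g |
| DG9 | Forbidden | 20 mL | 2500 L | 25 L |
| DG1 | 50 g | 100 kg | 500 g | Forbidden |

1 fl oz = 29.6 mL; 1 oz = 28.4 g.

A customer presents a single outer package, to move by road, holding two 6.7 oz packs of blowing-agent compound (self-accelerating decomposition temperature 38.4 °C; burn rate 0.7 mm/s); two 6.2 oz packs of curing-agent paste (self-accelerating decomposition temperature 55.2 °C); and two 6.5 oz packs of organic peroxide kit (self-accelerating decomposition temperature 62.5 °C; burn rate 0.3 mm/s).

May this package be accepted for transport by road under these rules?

No

The blowing-agent compound has self-accelerating decomposition temperature 38.4 °C, which is < 75 °C, so it is Code DG6 (Self-Reactive).
The curing-agent paste has self-accelerating decomposition temperature 55.2 °C, which is < 75 °C, so it is Code DG6 (Self-Reactive).
The organic peroxide kit has self-accelerating decomposition temperature 62.5 °C, which is < 75 °C, so it is Code DG6 (Self-Reactive).
Code DG6 net quantity: (two 6.7 oz packs = 380.56 g) + (two 6.2 oz packs = 352.16 g) + (two 6.5 oz packs = 369.2 g) = 1101.92 g.
1101.92 g exceeds the road limit of 1 kg for Code DG6.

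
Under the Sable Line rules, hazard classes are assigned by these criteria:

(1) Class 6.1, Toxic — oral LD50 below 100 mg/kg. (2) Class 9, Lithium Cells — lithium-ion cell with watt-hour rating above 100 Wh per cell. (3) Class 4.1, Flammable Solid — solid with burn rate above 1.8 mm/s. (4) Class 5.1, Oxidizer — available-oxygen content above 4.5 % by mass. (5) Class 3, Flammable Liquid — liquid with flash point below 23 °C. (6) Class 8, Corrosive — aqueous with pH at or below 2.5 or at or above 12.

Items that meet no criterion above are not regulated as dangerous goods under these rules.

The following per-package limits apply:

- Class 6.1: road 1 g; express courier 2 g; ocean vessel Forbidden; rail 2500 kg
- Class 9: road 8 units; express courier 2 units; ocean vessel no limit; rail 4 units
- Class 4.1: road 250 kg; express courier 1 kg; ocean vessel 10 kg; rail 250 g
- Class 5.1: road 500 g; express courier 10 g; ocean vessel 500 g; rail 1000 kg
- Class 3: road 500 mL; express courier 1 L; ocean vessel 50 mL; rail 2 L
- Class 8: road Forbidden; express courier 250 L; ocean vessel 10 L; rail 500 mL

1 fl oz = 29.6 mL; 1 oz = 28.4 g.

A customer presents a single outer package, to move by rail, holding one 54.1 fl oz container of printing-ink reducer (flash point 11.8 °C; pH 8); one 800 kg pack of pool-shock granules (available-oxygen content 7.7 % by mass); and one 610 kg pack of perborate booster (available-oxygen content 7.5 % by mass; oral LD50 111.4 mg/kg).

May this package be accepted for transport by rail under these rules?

No

Printing-ink reducer: flash point 11.8 °C < 23 °C → Class 3 (Flammable Liquid).
The pool-shock granules have available-oxygen content 7.7 % by mass, which is > 4.5 % by mass, so they are Class 5.1 (Oxidizer).
Available-oxygen content 7.5 % by mass meets the Class 5.1 criterion (Oxidizer), so the perborate booster is Class 5.1.
Total Class 5.1: 800 kg + 610 kg = 1410 kg.
That exceeds the Class 5.1 rail limit of 1000 kg.
Class 3 quantity: one 54.1 fl oz container = 1601.36 mL.
1601.36 mL ≤ 2 L (rail limit, Class 3) — within limit.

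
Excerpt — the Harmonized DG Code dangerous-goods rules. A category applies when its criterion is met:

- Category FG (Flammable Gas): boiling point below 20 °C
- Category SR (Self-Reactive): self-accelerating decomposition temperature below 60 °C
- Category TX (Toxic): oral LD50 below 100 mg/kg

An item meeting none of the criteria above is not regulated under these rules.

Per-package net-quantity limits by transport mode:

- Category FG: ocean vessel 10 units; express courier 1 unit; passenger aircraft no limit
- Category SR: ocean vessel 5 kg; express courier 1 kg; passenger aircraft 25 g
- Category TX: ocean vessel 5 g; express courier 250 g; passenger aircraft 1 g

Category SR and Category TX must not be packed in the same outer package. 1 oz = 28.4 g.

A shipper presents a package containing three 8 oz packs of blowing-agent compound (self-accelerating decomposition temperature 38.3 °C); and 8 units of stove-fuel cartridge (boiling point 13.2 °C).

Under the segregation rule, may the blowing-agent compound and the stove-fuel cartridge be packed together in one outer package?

With self-accelerating decomposition temperature 38.3 °C (< 60 °C), the blowing-agent compound falls in Category SR.
Boiling point 13.2 °C meets the Category FG criterion (Flammable Gas), so the stove-fuel cartridge is Category FG.
No segregation rule bars Category SR with Category FG.

Yes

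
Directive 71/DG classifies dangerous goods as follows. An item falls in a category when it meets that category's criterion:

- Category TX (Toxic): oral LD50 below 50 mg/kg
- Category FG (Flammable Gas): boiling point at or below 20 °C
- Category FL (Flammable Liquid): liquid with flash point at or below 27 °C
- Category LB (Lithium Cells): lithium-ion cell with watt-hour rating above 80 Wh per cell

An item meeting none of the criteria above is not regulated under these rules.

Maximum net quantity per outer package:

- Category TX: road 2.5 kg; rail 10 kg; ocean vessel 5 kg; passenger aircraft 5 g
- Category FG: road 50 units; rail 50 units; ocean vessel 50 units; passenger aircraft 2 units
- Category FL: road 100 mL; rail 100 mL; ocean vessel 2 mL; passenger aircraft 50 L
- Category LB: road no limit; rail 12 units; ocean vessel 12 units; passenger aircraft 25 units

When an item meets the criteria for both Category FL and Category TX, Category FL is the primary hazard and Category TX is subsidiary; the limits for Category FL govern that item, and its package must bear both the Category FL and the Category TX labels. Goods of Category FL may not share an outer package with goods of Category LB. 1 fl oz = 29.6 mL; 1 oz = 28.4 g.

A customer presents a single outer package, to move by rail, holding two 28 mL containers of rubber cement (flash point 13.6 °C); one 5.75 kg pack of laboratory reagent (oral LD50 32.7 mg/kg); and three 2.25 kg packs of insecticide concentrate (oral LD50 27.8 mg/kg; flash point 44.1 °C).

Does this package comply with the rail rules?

The rubber cement has flash point 13.6 °C, which is ≤ 27 °C, so it is Category FL (Flammable Liquid).
Laboratory reagent: oral LD50 32.7 mg/kg < 50 mg/kg → Category TX (Toxic).
Insecticide concentrate: oral LD50 27.8 mg/kg < 50 mg/kg → Category TX (Toxic).
Category TX net quantity: 5.75 kg + (three 2.25 kg packs = 6.75 kg) = 12.5 kg.
That exceeds the Category TX rail limit of 10 kg.
Category FL quantity: two 28 mL containers = 56 mL.
That is within the Category FL rail limit of 100 mL.
The segregation rule (Category FL with Category LB) does not apply to Category TX with Category FL.

No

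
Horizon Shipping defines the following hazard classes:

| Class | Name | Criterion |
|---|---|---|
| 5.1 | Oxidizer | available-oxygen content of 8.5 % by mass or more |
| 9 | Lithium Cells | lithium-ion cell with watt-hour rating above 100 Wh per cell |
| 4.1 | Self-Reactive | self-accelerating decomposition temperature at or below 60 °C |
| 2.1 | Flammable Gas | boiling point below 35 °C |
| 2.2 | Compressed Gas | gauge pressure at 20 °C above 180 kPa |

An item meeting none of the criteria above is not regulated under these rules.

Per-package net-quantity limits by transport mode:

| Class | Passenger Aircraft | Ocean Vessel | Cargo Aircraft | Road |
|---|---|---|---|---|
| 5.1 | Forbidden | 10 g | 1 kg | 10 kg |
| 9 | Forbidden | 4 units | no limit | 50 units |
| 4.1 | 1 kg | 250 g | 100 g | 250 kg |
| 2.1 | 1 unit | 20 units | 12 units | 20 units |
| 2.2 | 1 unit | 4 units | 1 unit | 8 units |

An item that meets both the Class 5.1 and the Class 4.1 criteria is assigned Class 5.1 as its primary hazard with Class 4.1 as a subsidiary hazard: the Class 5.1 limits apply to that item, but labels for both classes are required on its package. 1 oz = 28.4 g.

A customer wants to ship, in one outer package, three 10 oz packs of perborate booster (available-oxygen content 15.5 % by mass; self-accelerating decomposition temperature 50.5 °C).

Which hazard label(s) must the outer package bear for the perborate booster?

Class 4.1 and 5.1

The perborate booster has available-oxygen content 15.5 % by mass, which is ≥ 8.5 % by mass, so it is Class 5.1 (Oxidizer).
The perborate booster has self-accelerating decomposition temperature 50.5 °C, which is ≤ 60 °C, so it is Class 4.1 (Self-Reactive).
By the precedence rule Class 5.1 is primary and Class 4.1 is subsidiary, and that rule requires both labels on the package.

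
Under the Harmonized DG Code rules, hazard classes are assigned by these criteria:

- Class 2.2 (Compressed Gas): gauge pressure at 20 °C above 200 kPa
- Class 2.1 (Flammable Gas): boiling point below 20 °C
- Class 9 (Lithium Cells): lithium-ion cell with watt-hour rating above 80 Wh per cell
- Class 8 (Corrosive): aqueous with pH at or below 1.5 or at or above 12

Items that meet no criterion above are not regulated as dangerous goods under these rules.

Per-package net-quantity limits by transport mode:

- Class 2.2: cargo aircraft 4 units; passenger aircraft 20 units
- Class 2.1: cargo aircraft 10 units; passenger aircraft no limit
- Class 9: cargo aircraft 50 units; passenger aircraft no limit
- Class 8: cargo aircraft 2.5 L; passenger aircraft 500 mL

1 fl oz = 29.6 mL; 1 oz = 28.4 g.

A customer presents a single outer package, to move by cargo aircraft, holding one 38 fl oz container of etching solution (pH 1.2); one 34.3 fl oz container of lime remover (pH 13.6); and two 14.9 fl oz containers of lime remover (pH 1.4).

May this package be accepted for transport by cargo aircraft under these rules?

Etching solution: pH 1.2 ≤ 1.5 → Class 8 (Corrosive).
Lime remover: pH 13.6 ≥ 12 → Class 8 (Corrosive).
The lime remover has pH 1.4, which is ≤ 1.5, so it is Class 8 (Corrosive).
Class 8 net quantity: (one 38 fl oz container = 1124.8 mL) + (one 34.3 fl oz container = 1015.28 mL) + (two 14.9 fl oz containers = 882.08 mL) = 3022.16 mL.
That exceeds the Class 8 cargo aircraft limit of 2.5 L.

No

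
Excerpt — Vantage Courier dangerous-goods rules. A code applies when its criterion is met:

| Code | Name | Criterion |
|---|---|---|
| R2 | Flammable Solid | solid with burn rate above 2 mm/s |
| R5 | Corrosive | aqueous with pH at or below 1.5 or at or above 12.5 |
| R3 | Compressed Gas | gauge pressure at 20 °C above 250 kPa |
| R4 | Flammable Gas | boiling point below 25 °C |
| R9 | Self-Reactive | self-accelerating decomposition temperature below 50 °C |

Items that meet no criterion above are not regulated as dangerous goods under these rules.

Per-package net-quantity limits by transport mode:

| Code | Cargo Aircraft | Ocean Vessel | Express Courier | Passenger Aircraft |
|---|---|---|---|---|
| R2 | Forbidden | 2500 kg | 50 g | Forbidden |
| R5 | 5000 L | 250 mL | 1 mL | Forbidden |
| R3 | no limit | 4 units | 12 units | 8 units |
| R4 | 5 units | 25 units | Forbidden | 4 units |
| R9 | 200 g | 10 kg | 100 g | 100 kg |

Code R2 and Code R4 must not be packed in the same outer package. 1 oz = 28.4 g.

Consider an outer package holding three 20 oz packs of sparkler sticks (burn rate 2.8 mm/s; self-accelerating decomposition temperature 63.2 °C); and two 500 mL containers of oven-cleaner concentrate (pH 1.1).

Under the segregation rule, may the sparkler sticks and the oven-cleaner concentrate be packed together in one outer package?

Yes

Burn rate 2.8 mm/s meets the Code R2 criterion (Flammable Solid), so the sparkler sticks are Code R2.
The oven-cleaner concentrate has pH 1.1, which is ≤ 1.5, so it is Code R5 (Corrosive).
No segregation rule bars Code R2 with Code R5.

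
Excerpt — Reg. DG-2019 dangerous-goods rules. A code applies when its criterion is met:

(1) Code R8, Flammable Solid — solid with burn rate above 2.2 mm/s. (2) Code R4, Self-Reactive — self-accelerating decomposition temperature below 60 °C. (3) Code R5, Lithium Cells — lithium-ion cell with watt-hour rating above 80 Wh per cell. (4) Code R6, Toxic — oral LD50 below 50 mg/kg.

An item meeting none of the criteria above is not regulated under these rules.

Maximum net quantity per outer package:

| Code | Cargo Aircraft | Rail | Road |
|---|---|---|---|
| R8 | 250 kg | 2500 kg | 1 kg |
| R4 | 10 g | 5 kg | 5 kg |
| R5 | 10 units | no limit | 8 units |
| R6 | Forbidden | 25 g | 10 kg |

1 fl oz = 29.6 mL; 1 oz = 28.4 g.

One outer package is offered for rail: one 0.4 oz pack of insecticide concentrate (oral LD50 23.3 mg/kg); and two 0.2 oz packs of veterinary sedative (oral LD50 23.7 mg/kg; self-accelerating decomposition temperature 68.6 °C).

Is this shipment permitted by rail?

The insecticide concentrate has oral LD50 23.3 mg/kg, which is < 50 mg/kg, so it is Code R6 (Toxic).
The veterinary sedative has oral LD50 23.7 mg/kg, which is < 50 mg/kg, so it is Code R6 (Toxic).
Total Code R6: (one 0.4 oz pack = 11.36 g) + (two 0.2 oz packs = 11.36 g) = 22.72 g.
22.72 g is within the rail limit of 25 g for Code R6.

Yes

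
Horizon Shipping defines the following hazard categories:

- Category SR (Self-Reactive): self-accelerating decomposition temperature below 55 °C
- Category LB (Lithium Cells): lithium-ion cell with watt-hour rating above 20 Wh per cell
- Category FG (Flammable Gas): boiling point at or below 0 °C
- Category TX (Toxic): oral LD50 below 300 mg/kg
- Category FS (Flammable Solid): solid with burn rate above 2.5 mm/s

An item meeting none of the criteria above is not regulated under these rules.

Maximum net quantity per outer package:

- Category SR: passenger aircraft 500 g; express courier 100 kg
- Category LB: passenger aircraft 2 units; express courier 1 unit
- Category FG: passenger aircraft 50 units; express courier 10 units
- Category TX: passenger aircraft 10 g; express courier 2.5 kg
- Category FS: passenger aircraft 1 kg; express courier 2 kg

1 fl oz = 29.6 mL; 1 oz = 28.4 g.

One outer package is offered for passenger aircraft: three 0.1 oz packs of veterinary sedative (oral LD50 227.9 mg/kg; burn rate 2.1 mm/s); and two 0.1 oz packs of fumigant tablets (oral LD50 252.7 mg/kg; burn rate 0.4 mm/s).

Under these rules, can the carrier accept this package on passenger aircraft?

Oral LD50 227.9 mg/kg meets the Category TX criterion (Toxic), so the veterinary sedative is Category TX.
The fumigant tablets have oral LD50 252.7 mg/kg, which is < 300 mg/kg, so they are Category TX (Toxic).
Total Category TX: (three 0.1 oz packs = 8.52 g) + (two 0.1 oz packs = 5.68 g) = 14.2 g.
14.2 g > 10 g (passenger aircraft limit, Category TX) — over the limit.

No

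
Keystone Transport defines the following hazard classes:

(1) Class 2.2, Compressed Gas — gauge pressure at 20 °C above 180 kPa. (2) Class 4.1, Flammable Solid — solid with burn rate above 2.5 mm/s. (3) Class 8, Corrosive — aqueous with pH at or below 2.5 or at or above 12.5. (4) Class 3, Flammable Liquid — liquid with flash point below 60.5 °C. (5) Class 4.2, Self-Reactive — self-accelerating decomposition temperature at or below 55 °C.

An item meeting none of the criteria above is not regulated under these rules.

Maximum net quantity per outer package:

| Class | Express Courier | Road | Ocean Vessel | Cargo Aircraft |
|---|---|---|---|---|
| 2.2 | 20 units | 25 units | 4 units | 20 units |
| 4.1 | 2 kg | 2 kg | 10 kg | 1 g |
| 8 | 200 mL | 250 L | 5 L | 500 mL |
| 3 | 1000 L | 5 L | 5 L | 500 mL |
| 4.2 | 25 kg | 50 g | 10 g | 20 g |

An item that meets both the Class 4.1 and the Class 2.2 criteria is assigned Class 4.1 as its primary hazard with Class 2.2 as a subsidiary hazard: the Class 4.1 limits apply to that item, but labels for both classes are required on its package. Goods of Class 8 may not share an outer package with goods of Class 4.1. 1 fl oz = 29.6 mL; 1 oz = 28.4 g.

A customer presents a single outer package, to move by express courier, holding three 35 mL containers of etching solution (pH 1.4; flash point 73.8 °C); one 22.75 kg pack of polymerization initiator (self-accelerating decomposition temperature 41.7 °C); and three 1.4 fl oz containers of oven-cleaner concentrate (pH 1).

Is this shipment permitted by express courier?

With pH 1.4 (≤ 2.5), the etching solution falls in Class 8.
Self-accelerating decomposition temperature 41.7 °C meets the Class 4.2 criterion (Self-Reactive), so the polymerization initiator is Class 4.2.
With pH 1 (≤ 2.5), the oven-cleaner concentrate falls in Class 8.
Class 8 net quantity: (three 35 mL containers = 105 mL) + (three 1.4 fl oz containers = 124.32 mL) = 229.32 mL.
229.32 mL > 200 mL (express courier limit, Class 8) — over the limit.
Class 4.2 quantity: 22.75 kg.
22.75 kg is within the express courier limit of 25 kg for Class 4.2.
The segregation rule (Class 8 with Class 4.1) does not apply to Class 8 with Class 4.2.

No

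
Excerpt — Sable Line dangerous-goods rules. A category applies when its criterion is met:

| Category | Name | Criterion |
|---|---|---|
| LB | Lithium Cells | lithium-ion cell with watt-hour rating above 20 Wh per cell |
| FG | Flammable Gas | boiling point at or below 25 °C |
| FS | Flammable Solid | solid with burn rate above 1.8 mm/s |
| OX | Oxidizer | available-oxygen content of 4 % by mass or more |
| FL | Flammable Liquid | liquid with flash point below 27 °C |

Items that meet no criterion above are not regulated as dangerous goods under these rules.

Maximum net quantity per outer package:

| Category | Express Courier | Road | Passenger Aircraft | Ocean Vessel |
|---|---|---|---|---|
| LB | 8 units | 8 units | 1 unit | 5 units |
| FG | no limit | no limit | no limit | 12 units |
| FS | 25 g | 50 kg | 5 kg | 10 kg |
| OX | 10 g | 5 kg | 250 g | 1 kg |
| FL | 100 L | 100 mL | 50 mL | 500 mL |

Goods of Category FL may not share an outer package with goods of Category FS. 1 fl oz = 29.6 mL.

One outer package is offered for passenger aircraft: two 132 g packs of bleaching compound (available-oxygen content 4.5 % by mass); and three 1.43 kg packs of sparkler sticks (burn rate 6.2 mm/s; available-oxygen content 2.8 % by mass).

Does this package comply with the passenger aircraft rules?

No

The bleaching compound has available-oxygen content 4.5 % by mass, which is ≥ 4 % by mass, so it is Category OX (Oxidizer).
With burn rate 6.2 mm/s (> 1.8 mm/s), the sparkler sticks fall in Category FS.
Category FS quantity: three 1.43 kg packs = 4.29 kg.
4.29 kg ≤ 5 kg (passenger aircraft limit, Category FS) — within limit.
Category OX quantity: two 132 g packs = 264 g.
That exceeds the Category OX passenger aircraft limit of 250 g.
The segregation rule (Category FL with Category FS) does not apply to Category FS with Category OX.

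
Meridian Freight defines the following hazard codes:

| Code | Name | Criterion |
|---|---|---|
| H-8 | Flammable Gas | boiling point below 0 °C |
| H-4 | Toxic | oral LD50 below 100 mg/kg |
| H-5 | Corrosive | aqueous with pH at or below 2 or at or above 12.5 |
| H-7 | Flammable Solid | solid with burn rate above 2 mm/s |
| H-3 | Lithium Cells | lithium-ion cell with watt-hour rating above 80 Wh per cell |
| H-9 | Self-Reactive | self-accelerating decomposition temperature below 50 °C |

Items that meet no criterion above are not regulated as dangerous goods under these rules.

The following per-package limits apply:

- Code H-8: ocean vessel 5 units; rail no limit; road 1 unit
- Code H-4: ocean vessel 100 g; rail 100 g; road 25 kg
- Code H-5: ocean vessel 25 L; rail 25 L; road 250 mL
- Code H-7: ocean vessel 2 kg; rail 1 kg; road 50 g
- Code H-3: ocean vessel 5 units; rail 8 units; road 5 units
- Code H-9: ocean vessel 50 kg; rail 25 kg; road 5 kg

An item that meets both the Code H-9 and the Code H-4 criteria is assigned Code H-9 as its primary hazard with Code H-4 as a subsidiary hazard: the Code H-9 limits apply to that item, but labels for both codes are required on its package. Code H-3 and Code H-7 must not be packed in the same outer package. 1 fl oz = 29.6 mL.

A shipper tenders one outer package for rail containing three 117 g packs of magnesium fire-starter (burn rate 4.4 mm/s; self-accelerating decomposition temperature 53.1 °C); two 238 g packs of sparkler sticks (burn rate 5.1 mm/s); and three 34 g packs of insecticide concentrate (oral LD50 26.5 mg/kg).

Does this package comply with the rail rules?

No

Magnesium fire-starter: burn rate 4.4 mm/s > 2 mm/s → Code H-7 (Flammable Solid).
Sparkler sticks: burn rate 5.1 mm/s > 2 mm/s → Code H-7 (Flammable Solid).
Oral LD50 26.5 mg/kg meets the Code H-4 criterion (Toxic), so the insecticide concentrate is Code H-4.
Code H-4 quantity: three 34 g packs = 102 g.
That exceeds the Code H-4 rail limit of 100 g.
Total Code H-7: (three 117 g packs = 351 g) + (two 238 g packs = 476 g) = 827 g.
That is within the Code H-7 rail limit of 1 kg.
The segregation rule (Code H-3 with Code H-7) does not apply to Code H-4 with Code H-7.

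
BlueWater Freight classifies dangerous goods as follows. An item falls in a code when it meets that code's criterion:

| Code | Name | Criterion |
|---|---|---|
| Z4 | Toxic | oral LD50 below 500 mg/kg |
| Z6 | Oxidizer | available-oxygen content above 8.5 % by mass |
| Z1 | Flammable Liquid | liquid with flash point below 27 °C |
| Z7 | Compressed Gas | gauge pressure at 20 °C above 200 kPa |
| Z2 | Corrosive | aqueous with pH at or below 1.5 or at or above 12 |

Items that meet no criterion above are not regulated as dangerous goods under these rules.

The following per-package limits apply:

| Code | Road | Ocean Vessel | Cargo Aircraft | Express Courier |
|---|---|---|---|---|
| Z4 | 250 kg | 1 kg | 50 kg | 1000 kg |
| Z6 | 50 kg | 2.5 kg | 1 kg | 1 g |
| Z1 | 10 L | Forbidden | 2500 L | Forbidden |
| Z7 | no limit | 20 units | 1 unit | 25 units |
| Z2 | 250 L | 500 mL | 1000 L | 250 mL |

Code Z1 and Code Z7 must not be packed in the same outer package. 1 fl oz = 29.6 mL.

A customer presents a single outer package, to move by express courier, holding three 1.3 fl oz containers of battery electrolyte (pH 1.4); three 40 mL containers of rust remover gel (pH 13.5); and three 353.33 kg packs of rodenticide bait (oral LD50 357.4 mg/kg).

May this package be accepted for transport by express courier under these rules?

Battery electrolyte: pH 1.4 ≤ 1.5 → Code Z2 (Corrosive).
With pH 13.5 (≥ 12), the rust remover gel falls in Code Z2.
The rodenticide bait has oral LD50 357.4 mg/kg, which is < 500 mg/kg, so it is Code Z4 (Toxic).
Total Code Z2: (three 1.3 fl oz containers = 115.44 mL) + (three 40 mL containers = 120 mL) = 235.44 mL.
235.44 mL ≤ 250 mL (express courier limit, Code Z2) — within limit.
Code Z4 quantity: three 353.33 kg packs = 1059.99 kg.
1059.99 kg exceeds the express courier limit of 1000 kg for Code Z4.
The segregation rule (Code Z1 with Code Z7) does not apply to Code Z2 with Code Z4.

No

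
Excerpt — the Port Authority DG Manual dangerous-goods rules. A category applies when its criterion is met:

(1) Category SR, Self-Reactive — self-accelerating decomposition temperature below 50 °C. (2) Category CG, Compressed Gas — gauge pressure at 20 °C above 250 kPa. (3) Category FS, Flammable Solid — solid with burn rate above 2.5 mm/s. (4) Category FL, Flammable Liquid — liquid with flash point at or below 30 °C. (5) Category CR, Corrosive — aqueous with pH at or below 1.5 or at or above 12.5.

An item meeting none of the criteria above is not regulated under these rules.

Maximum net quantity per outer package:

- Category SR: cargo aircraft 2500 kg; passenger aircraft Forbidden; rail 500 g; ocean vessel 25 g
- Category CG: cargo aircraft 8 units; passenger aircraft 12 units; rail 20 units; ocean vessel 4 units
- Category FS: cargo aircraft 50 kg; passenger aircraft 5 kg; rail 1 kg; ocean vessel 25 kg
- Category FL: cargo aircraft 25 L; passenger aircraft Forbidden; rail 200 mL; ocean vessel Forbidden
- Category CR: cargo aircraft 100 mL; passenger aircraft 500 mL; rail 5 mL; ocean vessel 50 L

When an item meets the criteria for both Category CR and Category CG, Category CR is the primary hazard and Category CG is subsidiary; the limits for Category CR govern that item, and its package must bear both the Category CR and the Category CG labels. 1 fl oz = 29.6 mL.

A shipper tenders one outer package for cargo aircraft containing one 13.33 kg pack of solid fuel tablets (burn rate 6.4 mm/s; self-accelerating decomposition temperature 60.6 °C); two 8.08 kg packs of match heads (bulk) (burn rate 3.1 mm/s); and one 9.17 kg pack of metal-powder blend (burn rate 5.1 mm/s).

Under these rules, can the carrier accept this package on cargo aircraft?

Burn rate 6.4 mm/s meets the Category FS criterion (Flammable Solid), so the solid fuel tablets are Category FS.
Match heads (bulk): burn rate 3.1 mm/s > 2.5 mm/s → Category FS (Flammable Solid).
With burn rate 5.1 mm/s (> 2.5 mm/s), the metal-powder blend falls in Category FS.
Total Category FS: 13.33 kg + (two 8.08 kg packs = 16.16 kg) + 9.17 kg = 38.66 kg.
38.66 kg ≤ 50 kg (cargo aircraft limit, Category FS) — within limit.

Yes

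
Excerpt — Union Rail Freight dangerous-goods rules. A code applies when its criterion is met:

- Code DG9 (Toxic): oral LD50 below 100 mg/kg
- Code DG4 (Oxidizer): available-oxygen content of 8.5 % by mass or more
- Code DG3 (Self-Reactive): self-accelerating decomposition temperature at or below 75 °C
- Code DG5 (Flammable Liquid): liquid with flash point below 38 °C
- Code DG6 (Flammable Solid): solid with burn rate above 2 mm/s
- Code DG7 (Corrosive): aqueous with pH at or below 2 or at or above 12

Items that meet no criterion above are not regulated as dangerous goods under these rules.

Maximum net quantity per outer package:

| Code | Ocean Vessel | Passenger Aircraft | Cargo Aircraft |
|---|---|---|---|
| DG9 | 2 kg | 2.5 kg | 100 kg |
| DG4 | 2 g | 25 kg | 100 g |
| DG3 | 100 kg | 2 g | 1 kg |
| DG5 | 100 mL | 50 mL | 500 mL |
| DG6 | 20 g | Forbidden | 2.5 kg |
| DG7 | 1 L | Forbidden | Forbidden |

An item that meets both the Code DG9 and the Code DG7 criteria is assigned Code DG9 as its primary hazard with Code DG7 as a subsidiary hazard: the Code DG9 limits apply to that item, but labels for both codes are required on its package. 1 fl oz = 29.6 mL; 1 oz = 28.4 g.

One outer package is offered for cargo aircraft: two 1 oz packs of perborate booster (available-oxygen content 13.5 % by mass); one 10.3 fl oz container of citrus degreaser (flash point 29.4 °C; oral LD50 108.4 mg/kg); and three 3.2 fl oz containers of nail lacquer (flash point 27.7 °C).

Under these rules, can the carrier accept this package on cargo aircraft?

No

The perborate booster has available-oxygen content 13.5 % by mass, which is ≥ 8.5 % by mass, so it is Code DG4 (Oxidizer).
Flash point 29.4 °C meets the Code DG5 criterion (Flammable Liquid), so the citrus degreaser is Code DG5.
With flash point 27.7 °C (< 38 °C), the nail lacquer falls in Code DG5.
Total Code DG5: (one 10.3 fl oz container = 304.88 mL) + (three 3.2 fl oz containers = 284.16 mL) = 589.04 mL.
589.04 mL exceeds the cargo aircraft limit of 500 mL for Code DG5.
Code DG4 quantity: two 1 oz packs = 56.8 g.
That is within the Code DG4 cargo aircraft limit of 100 g.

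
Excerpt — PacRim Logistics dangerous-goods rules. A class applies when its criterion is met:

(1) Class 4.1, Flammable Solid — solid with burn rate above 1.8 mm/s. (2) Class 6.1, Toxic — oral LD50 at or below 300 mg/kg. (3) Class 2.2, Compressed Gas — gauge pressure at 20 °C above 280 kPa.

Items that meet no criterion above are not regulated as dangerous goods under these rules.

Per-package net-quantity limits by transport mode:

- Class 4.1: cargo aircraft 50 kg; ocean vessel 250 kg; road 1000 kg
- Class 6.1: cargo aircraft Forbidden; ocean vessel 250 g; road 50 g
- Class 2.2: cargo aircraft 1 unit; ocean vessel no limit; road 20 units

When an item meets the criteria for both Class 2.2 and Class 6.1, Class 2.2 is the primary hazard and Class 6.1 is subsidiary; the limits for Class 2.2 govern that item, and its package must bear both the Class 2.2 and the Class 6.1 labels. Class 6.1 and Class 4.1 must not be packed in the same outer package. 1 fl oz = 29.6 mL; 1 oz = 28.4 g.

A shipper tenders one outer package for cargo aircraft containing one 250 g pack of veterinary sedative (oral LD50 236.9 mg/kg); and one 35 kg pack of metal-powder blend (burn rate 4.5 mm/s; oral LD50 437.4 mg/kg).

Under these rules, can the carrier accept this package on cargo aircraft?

Oral LD50 236.9 mg/kg meets the Class 6.1 criterion (Toxic), so the veterinary sedative is Class 6.1.
With burn rate 4.5 mm/s (> 1.8 mm/s), the metal-powder blend falls in Class 4.1.
Class 6.1 quantity: 250 g.
By cargo aircraft, Class 6.1 is Forbidden regardless of quantity.
Class 4.1 quantity: 35 kg.
That is within the Class 4.1 cargo aircraft limit of 50 kg.
Class 6.1 and Class 4.1 may not share an outer package.

No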